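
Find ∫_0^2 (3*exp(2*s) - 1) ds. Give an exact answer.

An antiderivative is F(s) = 3*exp(2*s)/2 - s.
Then F(2) - F(0) = (-2 + 3*exp(4)/2) - (3/2) = -7/2 + 3*exp(4)/2.

-7/2 + 3*exp(4)/2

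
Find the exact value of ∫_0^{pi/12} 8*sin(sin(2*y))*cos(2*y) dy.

Let u = sin(2*y), so du = 2*cos(2*y) dy. When y = 0, u = 0; when y = pi/12, u = 1/2.
The integral becomes 4·∫ sin(u) du from 0 to 1/2, with antiderivative -4*cos(u).
Back in y: F(y) = -4*cos(sin(2*y)).
Then F(pi/12) - F(0) = (-4*cos(1/2)) - (-4) = 4 - 4*cos(1/2).

4 - 4*cos(1/2)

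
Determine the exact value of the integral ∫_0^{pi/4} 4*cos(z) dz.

2*sqrt(2)

An antiderivative is F(z) = 4*sin(z).
Then F(pi/4) - F(0) = (2*sqrt(2)) - (0) = 2*sqrt(2).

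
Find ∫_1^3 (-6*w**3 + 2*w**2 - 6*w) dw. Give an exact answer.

By the power rule, an antiderivative is F(w) = -3*w**4/2 + 2*w**3/3 - 3*w**2.
Then F(3) - F(1) = (-261/2) - (-23/6) = -380/3.

-380/3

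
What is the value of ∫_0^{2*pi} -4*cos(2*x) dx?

An antiderivative is F(x) = -2*sin(2*x).
Then F(2*pi) - F(0) = (0) - (0) = 0.

0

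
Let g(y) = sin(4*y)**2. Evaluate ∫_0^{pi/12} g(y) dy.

Use the identity sin^2(4*y) = (1 - cos(8*y))/2.
An antiderivative is F(y) = y/2 - sin(8*y)/16.
Then F(pi/12) - F(0) = (-sqrt(3)/32 + pi/24) - (0) = -sqrt(3)/32 + pi/24.

-sqrt(3)/32 + pi/24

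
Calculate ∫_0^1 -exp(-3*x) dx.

An antiderivative is F(x) = exp(-3*x)/3.
Then F(1) - F(0) = (exp(-3)/3) - (1/3) = (1 - exp(3))*exp(-3)/3.

(1 - exp(3))*exp(-3)/3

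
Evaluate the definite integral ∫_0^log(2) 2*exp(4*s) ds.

Let u = exp(s), so du = exp(s) ds. When s = 0, u = 1; when s = log(2), u = 2.
The integral becomes 2·∫ u**3 du from 1 to 2, with antiderivative u**4/2.
Back in s: F(s) = exp(4*s)/2.
Then F(log(2)) - F(0) = (8) - (1/2) = 15/2.

15/2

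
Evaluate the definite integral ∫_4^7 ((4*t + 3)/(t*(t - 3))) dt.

Factor the denominator: t**2 - 3*t = t(t - 3).
Partial fractions: (4*t + 3)/(t*(t - 3)) = -1/t + 5/(t - 3).
An antiderivative is F(t) = -log(t) + 5*log(t - 3).
Then F(7) - F(4) = (-log(7) + 10*log(2)) - (-log(4)) = -log(7) + 12*log(2).

-log(7) + 12*log(2)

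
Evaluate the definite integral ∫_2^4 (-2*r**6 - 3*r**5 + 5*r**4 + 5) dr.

By the power rule, an antiderivative is F(r) = -2*r**7/7 - r**6/2 + r**5 + 5*r.
Then F(4) - F(2) = (-39796/7) - (-186/7) = -39610/7.

-39610/7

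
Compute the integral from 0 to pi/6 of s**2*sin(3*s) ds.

Integrate by parts twice (u = s^2, dv = sin(3*s) ds).
An antiderivative is F(s) = -s**2*cos(3*s)/3 + 2*s*sin(3*s)/9 + 2*cos(3*s)/27.
Then F(pi/6) - F(0) = (pi/27) - (2/27) = -2/27 + pi/27.

-2/27 + pi/27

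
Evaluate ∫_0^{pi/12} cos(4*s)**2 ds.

sqrt(3)/32 + pi/24

Use the identity cos^2(4*s) = (1 + cos(8*s))/2.
An antiderivative is F(s) = s/2 + sin(8*s)/16.
Then F(pi/12) - F(0) = (sqrt(3)/32 + pi/24) - (0) = sqrt(3)/32 + pi/24.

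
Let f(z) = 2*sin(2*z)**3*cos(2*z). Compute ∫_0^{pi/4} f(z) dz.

Let u = sin(2*z), so du = 2*cos(2*z) dz. When z = 0, u = 0; when z = pi/4, u = 1.
The integral becomes ∫ u**3 du from 0 to 1, with antiderivative u**4/4.
Back in z: F(z) = sin(2*z)**4/4.
Then F(pi/4) - F(0) = (1/4) - (0) = 1/4.

1/4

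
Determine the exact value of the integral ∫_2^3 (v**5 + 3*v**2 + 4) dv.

803/6

By the power rule, an antiderivative is F(v) = v**6/6 + v**3 + 4*v.
Then F(3) - F(2) = (321/2) - (80/3) = 803/6.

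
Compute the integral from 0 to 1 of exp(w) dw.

An antiderivative is F(w) = exp(w).
Then F(1) - F(0) = (E) - (1) = -1 + E.

-1 + E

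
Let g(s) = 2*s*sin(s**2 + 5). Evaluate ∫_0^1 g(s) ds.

-cos(6) + cos(5)

Let u = s**2 + 5, so du = 2*s ds. When s = 0, u = 5; when s = 1, u = 6.
The integral becomes ∫ sin(u) du from 5 to 6, with antiderivative -cos(u).
Back in s: F(s) = -cos(s**2 + 5).
Then F(1) - F(0) = (-cos(6)) - (-cos(5)) = -cos(6) + cos(5).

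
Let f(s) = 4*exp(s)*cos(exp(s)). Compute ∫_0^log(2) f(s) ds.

-4*sin(1) + 4*sin(2)

Let u = exp(s), so du = exp(s) ds. When s = 0, u = 1; when s = log(2), u = 2.
The integral becomes 4·∫ cos(u) du from 1 to 2, with antiderivative 4*sin(u).
Back in s: F(s) = 4*sin(exp(s)).
Then F(log(2)) - F(0) = (4*sin(2)) - (4*sin(1)) = -4*sin(1) + 4*sin(2).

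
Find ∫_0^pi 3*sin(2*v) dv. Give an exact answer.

An antiderivative is F(v) = -3*cos(2*v)/2.
Then F(pi) - F(0) = (-3/2) - (-3/2) = 0.

0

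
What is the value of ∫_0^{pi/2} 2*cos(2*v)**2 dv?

pi/2

Use the identity cos^2(2*v) = (1 + cos(4*v))/2.
An antiderivative is F(v) = v + sin(4*v)/4.
Then F(pi/2) - F(0) = (pi/2) - (0) = pi/2.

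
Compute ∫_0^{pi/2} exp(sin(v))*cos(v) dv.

-1 + E

Let u = sin(v), so du = cos(v) dv. When v = 0, u = 0; when v = pi/2, u = 1.
The integral becomes ∫ exp(u) du from 0 to 1, with antiderivative exp(u).
Back in v: F(v) = exp(sin(v)).
Then F(pi/2) - F(0) = (E) - (1) = -1 + E.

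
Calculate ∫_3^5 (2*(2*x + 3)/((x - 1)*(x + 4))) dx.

-2*log(7) + 2*log(2) + 4*log(3)

Factor the denominator: x**2 + 3*x - 4 = (x + 4)(x - 1).
Partial fractions: 2*(2*x + 3)/((x - 1)*(x + 4)) = 2/(x + 4) + 2/(x - 1).
An antiderivative is F(x) = 2*log(x - 1) + 2*log(x + 4).
Then F(5) - F(3) = (4*log(2) + 4*log(3)) - (2*log(2) + 2*log(7)) = -2*log(7) + 2*log(2) + 4*log(3).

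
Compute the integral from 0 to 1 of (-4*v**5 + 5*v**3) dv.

By the power rule, an antiderivative is F(v) = -2*v**6/3 + 5*v**4/4.
Then F(1) - F(0) = (7/12) - (0) = 7/12.

7/12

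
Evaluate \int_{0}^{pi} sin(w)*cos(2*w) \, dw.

-2/3

Use the identity sin(w)cos(2*w) = [sin(3*w) + sin(-w)]/2.
An antiderivative is F(w) = cos(w)/2 - cos(3*w)/6.
Then F(pi) - F(0) = (-1/3) - (1/3) = -2/3.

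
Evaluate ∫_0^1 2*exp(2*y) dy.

-1 + exp(2)

An antiderivative is F(y) = exp(2*y).
Then F(1) - F(0) = (exp(2)) - (1) = -1 + exp(2).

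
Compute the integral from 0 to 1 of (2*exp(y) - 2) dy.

-4 + 2*E

An antiderivative is F(y) = -2*y + 2*exp(y).
Then F(1) - F(0) = (-2 + 2*E) - (2) = -4 + 2*E.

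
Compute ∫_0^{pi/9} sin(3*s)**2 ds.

Use the identity sin^2(3*s) = (1 - cos(6*s))/2.
An antiderivative is F(s) = s/2 - sin(6*s)/12.
Then F(pi/9) - F(0) = (-sqrt(3)/24 + pi/18) - (0) = -sqrt(3)/24 + pi/18.

-sqrt(3)/24 + pi/18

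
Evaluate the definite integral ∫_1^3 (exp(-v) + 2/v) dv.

An antiderivative is F(v) = 2*log(v) - exp(-v).
Then F(3) - F(1) = (-exp(-3) + 2*log(3)) - (-exp(-1)) = -exp(-3) + exp(-1) + 2*log(3).

-exp(-3) + exp(-1) + 2*log(3)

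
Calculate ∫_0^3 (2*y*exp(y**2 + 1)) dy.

Let u = y**2 + 1, so du = 2*y dy. When y = 0, u = 1; when y = 3, u = 10.
The integral becomes ∫ exp(u) du from 1 to 10, with antiderivative exp(u).
Back in y: F(y) = exp(y**2 + 1).
Then F(3) - F(0) = (exp(10)) - (exp(1)) = -exp(1) + exp(10).

-exp(1) + exp(10)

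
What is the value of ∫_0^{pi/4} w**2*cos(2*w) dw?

-1/4 + pi**2/32

Integrate by parts twice (u = w^2, dv = cos(2*w) dw).
An antiderivative is F(w) = w**2*sin(2*w)/2 + w*cos(2*w)/2 - sin(2*w)/4.
Then F(pi/4) - F(0) = (-1/4 + pi**2/32) - (0) = -1/4 + pi**2/32.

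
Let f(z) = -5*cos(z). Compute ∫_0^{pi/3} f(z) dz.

-5*sqrt(3)/2

An antiderivative is F(z) = -5*sin(z).
Then F(pi/3) - F(0) = (-5*sqrt(3)/2) - (0) = -5*sqrt(3)/2.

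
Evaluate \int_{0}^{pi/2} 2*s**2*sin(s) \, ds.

Integrate by parts twice (u = s^2, dv = 2*sin(s) ds).
An antiderivative is F(s) = -2*s**2*cos(s) + 4*s*sin(s) + 4*cos(s).
Then F(pi/2) - F(0) = (2*pi) - (4) = -4 + 2*pi.

-4 + 2*pi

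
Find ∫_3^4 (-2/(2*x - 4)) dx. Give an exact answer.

An antiderivative is F(x) = -log(2*x - 4).
Then F(4) - F(3) = (-log(4)) - (-log(2)) = -log(2).

-log(2)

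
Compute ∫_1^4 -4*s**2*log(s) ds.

28 - 512*log(2)/3

Integrate by parts once (u = ln s, dv = -4*s**2 ds).
An antiderivative is F(s) = -4*s**3*(3*log(s) - 1)/9.
Then F(4) - F(1) = (256/9 - 512*log(2)/3) - (4/9) = 28 - 512*log(2)/3.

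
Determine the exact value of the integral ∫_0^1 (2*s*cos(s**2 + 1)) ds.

Let u = s**2 + 1, so du = 2*s ds. When s = 0, u = 1; when s = 1, u = 2.
The integral becomes ∫ cos(u) du from 1 to 2, with antiderivative sin(u).
Back in s: F(s) = sin(s**2 + 1).
Then F(1) - F(0) = (sin(2)) - (sin(1)) = -sin(1) + sin(2).

-sin(1) + sin(2)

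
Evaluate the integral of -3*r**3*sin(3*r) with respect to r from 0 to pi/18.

-sqrt(3)*pi/54 - pi**2/648 + sqrt(3)*pi**3/11664 + 1/9

Integrate by parts 3 times (u = r^3, dv = -3*sin(3*r) dr).
An antiderivative is F(r) = r**3*cos(3*r) - r**2*sin(3*r) - 2*r*cos(3*r)/3 + 2*sin(3*r)/9.
Then F(pi/18) - F(0) = (-sqrt(3)*pi/54 - pi**2/648 + sqrt(3)*pi**3/11664 + 1/9) - (0) = -sqrt(3)*pi/54 - pi**2/648 + sqrt(3)*pi**3/11664 + 1/9.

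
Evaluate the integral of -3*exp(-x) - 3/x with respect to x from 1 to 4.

-6*log(2) - 3*exp(-1) + 3*exp(-4)

An antiderivative is F(x) = -3*log(x) + 3*exp(-x).
Then F(4) - F(1) = (-6*log(2) + 3*exp(-4)) - (3*exp(-1)) = -6*log(2) - 3*exp(-1) + 3*exp(-4).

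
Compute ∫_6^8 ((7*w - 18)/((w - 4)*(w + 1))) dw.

Factor the denominator: w**2 - 3*w - 4 = (w + 1)(w - 4).
Partial fractions: (7*w - 18)/((w - 4)*(w + 1)) = 5/(w + 1) + 2/(w - 4).
An antiderivative is F(w) = 2*log(w - 4) + 5*log(w + 1).
Then F(8) - F(6) = (4*log(2) + 10*log(3)) - (2*log(2) + 5*log(7)) = -5*log(7) + 2*log(2) + 10*log(3).

-5*log(7) + 2*log(2) + 10*log(3)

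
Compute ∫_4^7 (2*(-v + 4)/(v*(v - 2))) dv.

-4*log(7) + 2*log(5) + 6*log(2)

Factor the denominator: v**2 - 2*v = v(v - 2).
Partial fractions: 2*(-v + 4)/(v*(v - 2)) = -4/v + 2/(v - 2).
An antiderivative is F(v) = -4*log(v) + 2*log(v - 2).
Then F(7) - F(4) = (-4*log(7) + 2*log(5)) - (-log(64)) = -4*log(7) + 2*log(5) + 6*log(2).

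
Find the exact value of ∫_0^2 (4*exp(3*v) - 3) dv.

An antiderivative is F(v) = 4*exp(3*v)/3 - 3*v.
Then F(2) - F(0) = (-6 + 4*exp(6)/3) - (4/3) = -22/3 + 4*exp(6)/3.

-22/3 + 4*exp(6)/3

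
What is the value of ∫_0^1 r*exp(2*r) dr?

Integrate by parts once (u = r, dv = exp(2*r) dr).
An antiderivative is F(r) = (2*r - 1)*exp(2*r)/4.
Then F(1) - F(0) = (exp(2)/4) - (-1/4) = 1/4 + exp(2)/4.

1/4 + exp(2)/4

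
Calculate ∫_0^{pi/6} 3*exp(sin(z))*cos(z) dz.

Let u = sin(z), so du = cos(z) dz. When z = 0, u = 0; when z = pi/6, u = 1/2.
The integral becomes 3·∫ exp(u) du from 0 to 1/2, with antiderivative 3*exp(u).
Back in z: F(z) = 3*exp(sin(z)).
Then F(pi/6) - F(0) = (3*exp(1/2)) - (3) = -3 + 3*exp(1/2).

-3 + 3*exp(1/2)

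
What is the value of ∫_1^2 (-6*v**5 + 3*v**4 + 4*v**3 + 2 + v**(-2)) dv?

-269/10

By the power rule, an antiderivative is F(v) = -v**6 + 3*v**5/5 + v**4 + 2*v - 1/v.
Then F(2) - F(1) = (-253/10) - (8/5) = -269/10.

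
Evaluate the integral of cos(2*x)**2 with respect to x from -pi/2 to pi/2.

pi/2

Use the identity cos^2(2*x) = (1 + cos(4*x))/2.
An antiderivative is F(x) = x/2 + sin(4*x)/8.
Then F(pi/2) - F(-pi/2) = (pi/4) - (-pi/4) = pi/2.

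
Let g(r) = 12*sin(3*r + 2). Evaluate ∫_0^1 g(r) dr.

Let u = 3*r + 2, so du = 3 dr. When r = 0, u = 2; when r = 1, u = 5.
The integral becomes 4·∫ sin(u) du from 2 to 5, with antiderivative -4*cos(u).
Back in r: F(r) = -4*cos(3*r + 2).
Then F(1) - F(0) = (-4*cos(5)) - (-4*cos(2)) = 4*cos(2) - 4*cos(5).

4*cos(2) - 4*cos(5)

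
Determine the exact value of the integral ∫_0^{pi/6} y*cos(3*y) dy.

Integrate by parts once (u = y, dv = cos(3*y) dy).
An antiderivative is F(y) = y*sin(3*y)/3 + cos(3*y)/9.
Then F(pi/6) - F(0) = (pi/18) - (1/9) = -1/9 + pi/18.

-1/9 + pi/18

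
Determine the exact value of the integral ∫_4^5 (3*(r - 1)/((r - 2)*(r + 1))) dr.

log(54/25)

Factor the denominator: r**2 - r - 2 = (r + 1)(r - 2).
Partial fractions: 3*(r - 1)/((r - 2)*(r + 1)) = 2/(r + 1) + 1/(r - 2).
An antiderivative is F(r) = log(r - 2) + 2*log(r + 1).
Then F(5) - F(4) = (2*log(2) + 3*log(3)) - (log(50)) = log(54/25).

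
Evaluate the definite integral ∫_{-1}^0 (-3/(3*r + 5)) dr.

log(2/5)

An antiderivative is F(r) = -log(3*r + 5).
Then F(0) - F(-1) = (-log(5)) - (-log(2)) = log(2/5).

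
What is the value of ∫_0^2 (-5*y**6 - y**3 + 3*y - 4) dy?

-682/7

By the power rule, an antiderivative is F(y) = -5*y**7/7 - y**4/4 + 3*y**2/2 - 4*y.
Then F(2) - F(0) = (-682/7) - (0) = -682/7.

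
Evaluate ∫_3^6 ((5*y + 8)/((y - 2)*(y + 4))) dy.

-2*log(7) + 2*log(5) + 8*log(2)

Factor the denominator: y**2 + 2*y - 8 = (y + 4)(y - 2).
Partial fractions: (5*y + 8)/((y - 2)*(y + 4)) = 2/(y + 4) + 3/(y - 2).
An antiderivative is F(y) = 3*log(y - 2) + 2*log(y + 4).
Then F(6) - F(3) = (2*log(5) + 8*log(2)) - (log(49)) = -2*log(7) + 2*log(5) + 8*log(2).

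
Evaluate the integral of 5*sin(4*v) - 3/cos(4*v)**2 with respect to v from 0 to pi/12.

An antiderivative is F(v) = -5*cos(4*v)/4 - 3*tan(4*v)/4.
Then F(pi/12) - F(0) = (-3*sqrt(3)/4 - 5/8) - (-5/4) = 5/8 - 3*sqrt(3)/4.

5/8 - 3*sqrt(3)/4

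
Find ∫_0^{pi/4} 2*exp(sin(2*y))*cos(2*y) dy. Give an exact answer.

-1 + E

Let u = sin(2*y), so du = 2*cos(2*y) dy. When y = 0, u = 0; when y = pi/4, u = 1.
The integral becomes ∫ exp(u) du from 0 to 1, with antiderivative exp(u).
Back in y: F(y) = exp(sin(2*y)).
Then F(pi/4) - F(0) = (E) - (1) = -1 + E.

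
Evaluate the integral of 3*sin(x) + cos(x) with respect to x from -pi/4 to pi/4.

An antiderivative is F(x) = sin(x) - 3*cos(x).
Then F(pi/4) - F(-pi/4) = (-sqrt(2)) - (-2*sqrt(2)) = sqrt(2).

sqrt(2)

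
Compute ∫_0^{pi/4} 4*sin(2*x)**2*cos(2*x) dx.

Let u = sin(2*x), so du = 2*cos(2*x) dx. When x = 0, u = 0; when x = pi/4, u = 1.
The integral becomes 2·∫ u**2 du from 0 to 1, with antiderivative 2*u**3/3.
Back in x: F(x) = 2*sin(2*x)**3/3.
Then F(pi/4) - F(0) = (2/3) - (0) = 2/3.

2/3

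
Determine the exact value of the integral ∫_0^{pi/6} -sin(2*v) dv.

An antiderivative is F(v) = cos(2*v)/2.
Then F(pi/6) - F(0) = (1/4) - (1/2) = -1/4.

-1/4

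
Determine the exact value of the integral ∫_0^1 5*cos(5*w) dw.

sin(5)

Let u = 5*w, so du = 5 dw. When w = 0, u = 0; when w = 1, u = 5.
The integral becomes ∫ cos(u) du from 0 to 5, with antiderivative sin(u).
Back in w: F(w) = sin(5*w).
Then F(1) - F(0) = (sin(5)) - (0) = sin(5).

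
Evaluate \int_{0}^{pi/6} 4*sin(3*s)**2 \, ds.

Use the identity sin^2(3*s) = (1 - cos(6*s))/2.
An antiderivative is F(s) = 2*s - sin(6*s)/3.
Then F(pi/6) - F(0) = (pi/3) - (0) = pi/3.

pi/3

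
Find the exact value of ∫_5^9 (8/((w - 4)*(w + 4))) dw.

Factor the denominator: w**2 - 16 = (w + 4)(w - 4).
Partial fractions: 8/((w - 4)*(w + 4)) = -1/(w + 4) + 1/(w - 4).
An antiderivative is F(w) = log(w - 4) - log(w + 4).
Then F(9) - F(5) = (log(5/13)) - (-log(9)) = log(45/13).

log(45/13)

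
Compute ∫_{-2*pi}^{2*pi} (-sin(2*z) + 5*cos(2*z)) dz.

0

An antiderivative is F(z) = 5*sin(2*z)/2 + cos(2*z)/2.
Then F(2*pi) - F(-2*pi) = (1/2) - (1/2) = 0.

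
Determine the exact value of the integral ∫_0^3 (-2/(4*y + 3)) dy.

An antiderivative is F(y) = -log(4*y + 3)/2.
Then F(3) - F(0) = (-log(15)/2) - (-log(3)/2) = -log(15)/2 + log(3)/2.

-log(15)/2 + log(3)/2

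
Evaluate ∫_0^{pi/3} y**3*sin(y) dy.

Integrate by parts 3 times (u = y^3, dv = sin(y) dy).
An antiderivative is F(y) = -y**3*cos(y) + 3*y**2*sin(y) + 6*y*cos(y) - 6*sin(y).
Then F(pi/3) - F(0) = (-3*sqrt(3) - pi**3/54 + sqrt(3)*pi**2/6 + pi) - (0) = -3*sqrt(3) - pi**3/54 + sqrt(3)*pi**2/6 + pi.

-3*sqrt(3) - pi**3/54 + sqrt(3)*pi**2/6 + pi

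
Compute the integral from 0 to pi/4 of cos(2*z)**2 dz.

Use the identity cos^2(2*z) = (1 + cos(4*z))/2.
An antiderivative is F(z) = z/2 + sin(4*z)/8.
Then F(pi/4) - F(0) = (pi/8) - (0) = pi/8.

pi/8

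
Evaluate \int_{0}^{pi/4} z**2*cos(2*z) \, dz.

-1/4 + pi**2/32

Integrate by parts twice (u = z^2, dv = cos(2*z) dz).
An antiderivative is F(z) = z**2*sin(2*z)/2 + z*cos(2*z)/2 - sin(2*z)/4.
Then F(pi/4) - F(0) = (-1/4 + pi**2/32) - (0) = -1/4 + pi**2/32.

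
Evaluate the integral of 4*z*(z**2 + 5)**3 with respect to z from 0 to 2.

2968

Let u = z**2 + 5, so du = 2*z dz. When z = 0, u = 5; when z = 2, u = 9.
The integral becomes 2·∫ u**3 du from 5 to 9, with antiderivative u**4/2.
Back in z: F(z) = (z**2 + 5)**4/2.
Then F(2) - F(0) = (6561/2) - (625/2) = 2968.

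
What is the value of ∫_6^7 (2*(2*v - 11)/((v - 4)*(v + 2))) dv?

-14*log(2) + 9*log(3)

Factor the denominator: v**2 - 2*v - 8 = (v + 2)(v - 4).
Partial fractions: 2*(2*v - 11)/((v - 4)*(v + 2)) = 5/(v + 2) - 1/(v - 4).
An antiderivative is F(v) = -log(v - 4) + 5*log(v + 2).
Then F(7) - F(6) = (9*log(3)) - (14*log(2)) = -14*log(2) + 9*log(3).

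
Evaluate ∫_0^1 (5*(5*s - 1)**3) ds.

255/4

Let u = 5*s - 1, so du = 5 ds. When s = 0, u = -1; when s = 1, u = 4.
The integral becomes ∫ u**3 du from -1 to 4, with antiderivative u**4/4.
Back in s: F(s) = (5*s - 1)**4/4.
Then F(1) - F(0) = (64) - (1/4) = 255/4.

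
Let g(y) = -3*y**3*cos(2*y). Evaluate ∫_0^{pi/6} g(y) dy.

Integrate by parts 3 times (u = y^3, dv = -3*cos(2*y) dy).
An antiderivative is F(y) = -3*y**3*sin(2*y)/2 - 9*y**2*cos(2*y)/4 + 9*y*sin(2*y)/4 + 9*cos(2*y)/8.
Then F(pi/6) - F(0) = (-pi**2/32 - sqrt(3)*pi**3/288 + 9/16 + 3*sqrt(3)*pi/16) - (9/8) = -9/16 - pi**2/32 - sqrt(3)*pi**3/288 + 3*sqrt(3)*pi/16.

-9/16 - pi**2/32 - sqrt(3)*pi**3/288 + 3*sqrt(3)*pi/16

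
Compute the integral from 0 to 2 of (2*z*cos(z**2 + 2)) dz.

-sin(2) + sin(6)

Let u = z**2 + 2, so du = 2*z dz. When z = 0, u = 2; when z = 2, u = 6.
The integral becomes ∫ cos(u) du from 2 to 6, with antiderivative sin(u).
Back in z: F(z) = sin(z**2 + 2).
Then F(2) - F(0) = (sin(6)) - (sin(2)) = -sin(2) + sin(6).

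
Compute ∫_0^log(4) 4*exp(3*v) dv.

84

Let u = exp(v), so du = exp(v) dv. When v = 0, u = 1; when v = log(4), u = 4.
The integral becomes 4·∫ u**2 du from 1 to 4, with antiderivative 4*u**3/3.
Back in v: F(v) = 4*exp(3*v)/3.
Then F(log(4)) - F(0) = (256/3) - (4/3) = 84.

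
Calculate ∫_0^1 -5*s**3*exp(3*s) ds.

Integrate by parts 3 times (u = s^3, dv = -5*exp(3*s) ds).
An antiderivative is F(s) = (-45*s**3 + 45*s**2 - 30*s + 10)*exp(3*s)/27.
Then F(1) - F(0) = (-20*exp(3)/27) - (10/27) = -20*exp(3)/27 - 10/27.

-20*exp(3)/27 - 10/27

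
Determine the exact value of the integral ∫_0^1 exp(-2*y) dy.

-(1 - exp(2))*exp(-2)/2

An antiderivative is F(y) = -exp(-2*y)/2.
Then F(1) - F(0) = (-exp(-2)/2) - (-1/2) = -(1 - exp(2))*exp(-2)/2.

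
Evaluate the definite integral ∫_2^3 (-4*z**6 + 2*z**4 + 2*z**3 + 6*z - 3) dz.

-73337/70

By the power rule, an antiderivative is F(z) = -4*z**7/7 + 2*z**5/5 + z**4/2 + 3*z**2 - 3*z.
Then F(3) - F(2) = (-76581/70) - (-1622/35) = -73337/70.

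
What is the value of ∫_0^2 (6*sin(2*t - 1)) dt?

3*cos(1) - 3*cos(3)

Let u = 2*t - 1, so du = 2 dt. When t = 0, u = -1; when t = 2, u = 3.
The integral becomes 3·∫ sin(u) du from -1 to 3, with antiderivative -3*cos(u).
Back in t: F(t) = -3*cos(2*t - 1).
Then F(2) - F(0) = (-3*cos(3)) - (-3*cos(1)) = 3*cos(1) - 3*cos(3).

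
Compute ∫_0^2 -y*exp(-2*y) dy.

(5 - exp(4))*exp(-4)/4

Integrate by parts once (u = y, dv = -exp(-2*y) dy).
An antiderivative is F(y) = (2*y + 1)*exp(-2*y)/4.
Then F(2) - F(0) = (5*exp(-4)/4) - (1/4) = (5 - exp(4))*exp(-4)/4.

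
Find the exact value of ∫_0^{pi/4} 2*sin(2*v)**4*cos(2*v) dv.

1/5

Let u = sin(2*v), so du = 2*cos(2*v) dv. When v = 0, u = 0; when v = pi/4, u = 1.
The integral becomes ∫ u**4 du from 0 to 1, with antiderivative u**5/5.
Back in v: F(v) = sin(2*v)**5/5.
Then F(pi/4) - F(0) = (1/5) - (0) = 1/5.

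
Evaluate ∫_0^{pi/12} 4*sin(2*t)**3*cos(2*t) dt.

Let u = sin(2*t), so du = 2*cos(2*t) dt. When t = 0, u = 0; when t = pi/12, u = 1/2.
The integral becomes 2·∫ u**3 du from 0 to 1/2, with antiderivative u**4/2.
Back in t: F(t) = sin(2*t)**4/2.
Then F(pi/12) - F(0) = (1/32) - (0) = 1/32.

1/32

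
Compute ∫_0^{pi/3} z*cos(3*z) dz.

-2/9

Integrate by parts once (u = z, dv = cos(3*z) dz).
An antiderivative is F(z) = z*sin(3*z)/3 + cos(3*z)/9.
Then F(pi/3) - F(0) = (-1/9) - (1/9) = -2/9.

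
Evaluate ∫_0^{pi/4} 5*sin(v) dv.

An antiderivative is F(v) = -5*cos(v).
Then F(pi/4) - F(0) = (-5*sqrt(2)/2) - (-5) = 5 - 5*sqrt(2)/2.

5 - 5*sqrt(2)/2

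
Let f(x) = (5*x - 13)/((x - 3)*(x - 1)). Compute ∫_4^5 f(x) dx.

-4*log(3) + 9*log(2)

Factor the denominator: x**2 - 4*x + 3 = (x - 1)(x - 3).
Partial fractions: (5*x - 13)/((x - 3)*(x - 1)) = 4/(x - 1) + 1/(x - 3).
An antiderivative is F(x) = log(x - 3) + 4*log(x - 1).
Then F(5) - F(4) = (9*log(2)) - (log(81)) = -4*log(3) + 9*log(2).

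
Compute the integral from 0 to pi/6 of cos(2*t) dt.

An antiderivative is F(t) = sin(2*t)/2.
Then F(pi/6) - F(0) = (sqrt(3)/4) - (0) = sqrt(3)/4.

sqrt(3)/4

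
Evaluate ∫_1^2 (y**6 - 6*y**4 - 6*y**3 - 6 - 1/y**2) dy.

-1682/35

By the power rule, an antiderivative is F(y) = y**7/7 - 6*y**5/5 - 3*y**4/2 - 6*y + 1/y.
Then F(2) - F(1) = (-3893/70) - (-529/70) = -1682/35.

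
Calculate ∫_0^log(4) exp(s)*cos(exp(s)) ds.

Let u = exp(s), so du = exp(s) ds. When s = 0, u = 1; when s = log(4), u = 4.
The integral becomes ∫ cos(u) du from 1 to 4, with antiderivative sin(u).
Back in s: F(s) = sin(exp(s)).
Then F(log(4)) - F(0) = (sin(4)) - (sin(1)) = -sin(1) + sin(4).

-sin(1) + sin(4)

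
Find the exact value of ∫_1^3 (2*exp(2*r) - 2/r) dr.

An antiderivative is F(r) = exp(2*r) - 2*log(r).
Then F(3) - F(1) = (-log(9) + exp(6)) - (exp(2)) = -exp(2) - log(9) + exp(6).

-exp(2) - log(9) + exp(6)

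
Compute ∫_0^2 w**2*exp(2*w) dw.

-1/4 + 5*exp(4)/4

Integrate by parts twice (u = w^2, dv = exp(2*w) dw).
An antiderivative is F(w) = (2*w**2 - 2*w + 1)*exp(2*w)/4.
Then F(2) - F(0) = (5*exp(4)/4) - (1/4) = -1/4 + 5*exp(4)/4.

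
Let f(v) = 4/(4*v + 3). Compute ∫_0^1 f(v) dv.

log(7/3)

Let u = 4*v + 3, so du = 4 dv. When v = 0, u = 3; when v = 1, u = 7.
The integral becomes ∫ 1/u du from 3 to 7, with antiderivative log(u).
Back in v: F(v) = log(4*v + 3).
Then F(1) - F(0) = (log(7)) - (log(3)) = log(7/3).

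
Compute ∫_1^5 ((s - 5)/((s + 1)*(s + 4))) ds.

-3*log(5) + 4*log(3)

Factor the denominator: s**2 + 5*s + 4 = (s + 4)(s + 1).
Partial fractions: (s - 5)/((s + 1)*(s + 4)) = 3/(s + 4) - 2/(s + 1).
An antiderivative is F(s) = -2*log(s + 1) + 3*log(s + 4).
Then F(5) - F(1) = (log(81/4)) - (-2*log(2) + 3*log(5)) = -3*log(5) + 4*log(3).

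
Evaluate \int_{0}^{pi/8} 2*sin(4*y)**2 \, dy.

pi/8

Use the identity sin^2(4*y) = (1 - cos(8*y))/2.
An antiderivative is F(y) = y - sin(8*y)/8.
Then F(pi/8) - F(0) = (pi/8) - (0) = pi/8.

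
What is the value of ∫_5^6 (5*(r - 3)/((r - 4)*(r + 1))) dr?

-4*log(3) - 3*log(2) + 4*log(7)

Factor the denominator: r**2 - 3*r - 4 = (r + 1)(r - 4).
Partial fractions: 5*(r - 3)/((r - 4)*(r + 1)) = 4/(r + 1) + 1/(r - 4).
An antiderivative is F(r) = log(r - 4) + 4*log(r + 1).
Then F(6) - F(5) = (log(2) + 4*log(7)) - (4*log(2) + 4*log(3)) = -4*log(3) - 3*log(2) + 4*log(7).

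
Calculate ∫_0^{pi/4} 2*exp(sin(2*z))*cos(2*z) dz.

-1 + E

Let u = sin(2*z), so du = 2*cos(2*z) dz. When z = 0, u = 0; when z = pi/4, u = 1.
The integral becomes ∫ exp(u) du from 0 to 1, with antiderivative exp(u).
Back in z: F(z) = exp(sin(2*z)).
Then F(pi/4) - F(0) = (E) - (1) = -1 + E.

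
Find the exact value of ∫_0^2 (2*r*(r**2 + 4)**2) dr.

448/3

Let u = r**2 + 4, so du = 2*r dr. When r = 0, u = 4; when r = 2, u = 8.
The integral becomes ∫ u**2 du from 4 to 8, with antiderivative u**3/3.
Back in r: F(r) = (r**2 + 4)**3/3.
Then F(2) - F(0) = (512/3) - (64/3) = 448/3.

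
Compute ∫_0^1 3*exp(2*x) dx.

An antiderivative is F(x) = 3*exp(2*x)/2.
Then F(1) - F(0) = (3*exp(2)/2) - (3/2) = -3/2 + 3*exp(2)/2.

-3/2 + 3*exp(2)/2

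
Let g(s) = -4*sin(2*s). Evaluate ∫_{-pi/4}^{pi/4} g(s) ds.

0

An antiderivative is F(s) = 2*cos(2*s).
Then F(pi/4) - F(-pi/4) = (0) - (0) = 0.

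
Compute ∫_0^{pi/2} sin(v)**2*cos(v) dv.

Let u = sin(v), so du = cos(v) dv. When v = 0, u = 0; when v = pi/2, u = 1.
The integral becomes ∫ u**2 du from 0 to 1, with antiderivative u**3/3.
Back in v: F(v) = sin(v)**3/3.
Then F(pi/2) - F(0) = (1/3) - (0) = 1/3.

1/3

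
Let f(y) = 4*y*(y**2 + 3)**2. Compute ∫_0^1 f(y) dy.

Let u = y**2 + 3, so du = 2*y dy. When y = 0, u = 3; when y = 1, u = 4.
The integral becomes 2·∫ u**2 du from 3 to 4, with antiderivative 2*u**3/3.
Back in y: F(y) = 2*(y**2 + 3)**3/3.
Then F(1) - F(0) = (128/3) - (18) = 74/3.

74/3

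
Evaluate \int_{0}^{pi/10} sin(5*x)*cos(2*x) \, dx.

5/21 - sqrt(10 - 2*sqrt(5))/42

Use the identity sin(5*x)cos(2*x) = [sin(7*x) + sin(3*x)]/2.
An antiderivative is F(x) = -cos(3*x)/6 - cos(7*x)/14.
Then F(pi/10) - F(0) = (-sqrt(10 - 2*sqrt(5))/42) - (-5/21) = 5/21 - sqrt(10 - 2*sqrt(5))/42.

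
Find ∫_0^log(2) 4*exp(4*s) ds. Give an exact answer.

15

Let u = exp(s), so du = exp(s) ds. When s = 0, u = 1; when s = log(2), u = 2.
The integral becomes 4·∫ u**3 du from 1 to 2, with antiderivative u**4.
Back in s: F(s) = exp(4*s).
Then F(log(2)) - F(0) = (16) - (1) = 15.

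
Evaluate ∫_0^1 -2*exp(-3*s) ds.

-2/3 + 2*exp(-3)/3

An antiderivative is F(s) = 2*exp(-3*s)/3.
Then F(1) - F(0) = (2*exp(-3)/3) - (2/3) = -2/3 + 2*exp(-3)/3.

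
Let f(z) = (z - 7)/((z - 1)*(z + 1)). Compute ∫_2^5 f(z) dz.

-log(4)

Factor the denominator: z**2 - 1 = (z + 1)(z - 1).
Partial fractions: (z - 7)/((z - 1)*(z + 1)) = 4/(z + 1) - 3/(z - 1).
An antiderivative is F(z) = -3*log(z - 1) + 4*log(z + 1).
Then F(5) - F(2) = (log(81/4)) - (log(81)) = -log(4).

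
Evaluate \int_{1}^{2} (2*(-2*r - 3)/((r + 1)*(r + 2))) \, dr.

-log(4)

Factor the denominator: r**2 + 3*r + 2 = (r + 2)(r + 1).
Partial fractions: 2*(-2*r - 3)/((r + 1)*(r + 2)) = -2/(r + 2) - 2/(r + 1).
An antiderivative is F(r) = -2*log(r + 1) - 2*log(r + 2).
Then F(2) - F(1) = (-4*log(2) - 2*log(3)) - (-log(36)) = -log(4).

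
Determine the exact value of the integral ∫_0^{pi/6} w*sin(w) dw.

Integrate by parts once (u = w, dv = sin(w) dw).
An antiderivative is F(w) = -w*cos(w) + sin(w).
Then F(pi/6) - F(0) = (-sqrt(3)*pi/12 + 1/2) - (0) = -sqrt(3)*pi/12 + 1/2.

-sqrt(3)*pi/12 + 1/2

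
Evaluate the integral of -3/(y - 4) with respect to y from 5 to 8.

An antiderivative is F(y) = -3*log(y - 4).
Then F(8) - F(5) = (-log(64)) - (0) = -log(64).

-log(64)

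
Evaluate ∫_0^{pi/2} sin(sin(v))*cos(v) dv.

1 - cos(1)

Let u = sin(v), so du = cos(v) dv. When v = 0, u = 0; when v = pi/2, u = 1.
The integral becomes ∫ sin(u) du from 0 to 1, with antiderivative -cos(u).
Back in v: F(v) = -cos(sin(v)).
Then F(pi/2) - F(0) = (-cos(1)) - (-1) = 1 - cos(1).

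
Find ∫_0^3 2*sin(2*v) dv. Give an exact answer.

1 - cos(6)

Let u = 2*v, so du = 2 dv. When v = 0, u = 0; when v = 3, u = 6.
The integral becomes ∫ sin(u) du from 0 to 6, with antiderivative -cos(u).
Back in v: F(v) = -cos(2*v).
Then F(3) - F(0) = (-cos(6)) - (-1) = 1 - cos(6).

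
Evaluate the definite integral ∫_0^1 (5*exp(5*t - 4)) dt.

-(1 - exp(5))*exp(-4)

Let u = 5*t - 4, so du = 5 dt. When t = 0, u = -4; when t = 1, u = 1.
The integral becomes ∫ exp(u) du from -4 to 1, with antiderivative exp(u).
Back in t: F(t) = exp(5*t - 4).
Then F(1) - F(0) = (exp(1)) - (exp(-4)) = -(1 - exp(5))*exp(-4).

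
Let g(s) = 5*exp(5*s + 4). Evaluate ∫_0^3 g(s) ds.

Let u = 5*s + 4, so du = 5 ds. When s = 0, u = 4; when s = 3, u = 19.
The integral becomes ∫ exp(u) du from 4 to 19, with antiderivative exp(u).
Back in s: F(s) = exp(5*s + 4).
Then F(3) - F(0) = (exp(19)) - (exp(4)) = -exp(4) + exp(19).

-exp(4) + exp(19)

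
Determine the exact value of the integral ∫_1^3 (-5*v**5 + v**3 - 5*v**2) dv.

-630

By the power rule, an antiderivative is F(v) = -5*v**6/6 + v**4/4 - 5*v**3/3.
Then F(3) - F(1) = (-2529/4) - (-9/4) = -630.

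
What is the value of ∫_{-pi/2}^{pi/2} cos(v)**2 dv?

pi/2

Use the identity cos^2(v) = (1 + cos(2*v))/2.
An antiderivative is F(v) = v/2 + sin(2*v)/4.
Then F(pi/2) - F(-pi/2) = (pi/4) - (-pi/4) = pi/2.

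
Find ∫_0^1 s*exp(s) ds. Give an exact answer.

Integrate by parts once (u = s, dv = exp(s) ds).
An antiderivative is F(s) = (s - 1)*exp(s).
Then F(1) - F(0) = (0) - (-1) = 1.

1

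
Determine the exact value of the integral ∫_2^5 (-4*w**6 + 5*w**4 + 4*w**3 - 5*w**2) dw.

-287439/7

By the power rule, an antiderivative is F(w) = -4*w**7/7 + w**5 + w**4 - 5*w**3/3.
Then F(5) - F(2) = (-863125/21) - (-808/21) = -287439/7.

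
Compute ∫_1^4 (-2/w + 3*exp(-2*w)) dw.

An antiderivative is F(w) = -2*log(w) - 3*exp(-2*w)/2.
Then F(4) - F(1) = (-4*log(2) - 3*exp(-8)/2) - (-3*exp(-2)/2) = -4*log(2) - 3*exp(-8)/2 + 3*exp(-2)/2.

-4*log(2) - 3*exp(-8)/2 + 3*exp(-2)/2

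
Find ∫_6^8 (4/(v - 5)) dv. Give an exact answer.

log(81)

An antiderivative is F(v) = 4*log(v - 5).
Then F(8) - F(6) = (log(81)) - (0) = log(81).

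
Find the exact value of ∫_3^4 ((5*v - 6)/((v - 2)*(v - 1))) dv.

log(24)

Factor the denominator: v**2 - 3*v + 2 = (v - 1)(v - 2).
Partial fractions: (5*v - 6)/((v - 2)*(v - 1)) = 1/(v - 1) + 4/(v - 2).
An antiderivative is F(v) = 4*log(v - 2) + log(v - 1).
Then F(4) - F(3) = (log(48)) - (log(2)) = log(24).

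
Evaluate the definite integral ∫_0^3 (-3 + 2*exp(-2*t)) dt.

-8 - exp(-6)

An antiderivative is F(t) = -3*t - exp(-2*t).
Then F(3) - F(0) = (-9 - exp(-6)) - (-1) = -8 - exp(-6).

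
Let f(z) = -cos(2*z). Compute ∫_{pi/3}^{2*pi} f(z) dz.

An antiderivative is F(z) = -sin(2*z)/2.
Then F(2*pi) - F(pi/3) = (0) - (-sqrt(3)/4) = sqrt(3)/4.

sqrt(3)/4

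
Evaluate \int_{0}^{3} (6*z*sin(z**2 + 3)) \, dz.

3*cos(3) - 3*cos(12)

Let u = z**2 + 3, so du = 2*z dz. When z = 0, u = 3; when z = 3, u = 12.
The integral becomes 3·∫ sin(u) du from 3 to 12, with antiderivative -3*cos(u).
Back in z: F(z) = -3*cos(z**2 + 3).
Then F(3) - F(0) = (-3*cos(12)) - (-3*cos(3)) = 3*cos(3) - 3*cos(12).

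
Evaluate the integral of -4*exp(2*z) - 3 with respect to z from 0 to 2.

An antiderivative is F(z) = -2*exp(2*z) - 3*z.
Then F(2) - F(0) = (-2*exp(4) - 6) - (-2) = -2*exp(4) - 4.

-2*exp(4) - 4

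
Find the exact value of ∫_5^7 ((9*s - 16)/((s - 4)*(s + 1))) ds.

Factor the denominator: s**2 - 3*s - 4 = (s + 1)(s - 4).
Partial fractions: (9*s - 16)/((s - 4)*(s + 1)) = 5/(s + 1) + 4/(s - 4).
An antiderivative is F(s) = 4*log(s - 4) + 5*log(s + 1).
Then F(7) - F(5) = (4*log(3) + 15*log(2)) - (5*log(2) + 5*log(3)) = -log(3) + 10*log(2).

-log(3) + 10*log(2)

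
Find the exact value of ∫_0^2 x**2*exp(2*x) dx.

-1/4 + 5*exp(4)/4

Integrate by parts twice (u = x^2, dv = exp(2*x) dx).
An antiderivative is F(x) = (2*x**2 - 2*x + 1)*exp(2*x)/4.
Then F(2) - F(0) = (5*exp(4)/4) - (1/4) = -1/4 + 5*exp(4)/4.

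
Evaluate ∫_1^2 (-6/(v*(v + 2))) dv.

log(8/27)

Factor the denominator: v**2 + 2*v = (v + 2)v.
Partial fractions: -6/(v*(v + 2)) = 3/(v + 2) - 3/v.
An antiderivative is F(v) = -3*log(v) + 3*log(v + 2).
Then F(2) - F(1) = (log(8)) - (log(27)) = log(8/27).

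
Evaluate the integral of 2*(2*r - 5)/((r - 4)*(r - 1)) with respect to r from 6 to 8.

Factor the denominator: r**2 - 5*r + 4 = (r - 1)(r - 4).
Partial fractions: 2*(2*r - 5)/((r - 4)*(r - 1)) = 2/(r - 1) + 2/(r - 4).
An antiderivative is F(r) = 2*log(r - 4) + 2*log(r - 1).
Then F(8) - F(6) = (4*log(2) + 2*log(7)) - (log(100)) = -2*log(5) + 2*log(2) + 2*log(7).

-2*log(5) + 2*log(2) + 2*log(7)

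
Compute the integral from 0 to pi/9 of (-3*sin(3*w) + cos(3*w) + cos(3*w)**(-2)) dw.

An antiderivative is F(w) = sin(3*w)/3 + cos(3*w) + tan(3*w)/3.
Then F(pi/9) - F(0) = (1/2 + sqrt(3)/2) - (1) = -1/2 + sqrt(3)/2.

-1/2 + sqrt(3)/2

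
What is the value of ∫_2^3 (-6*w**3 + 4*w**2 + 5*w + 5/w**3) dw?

By the power rule, an antiderivative is F(w) = -3*w**4/2 + 4*w**3/3 + 5*w**2/2 - 5/(2*w**2).
Then F(3) - F(2) = (-1139/18) - (-95/24) = -4271/72.

-4271/72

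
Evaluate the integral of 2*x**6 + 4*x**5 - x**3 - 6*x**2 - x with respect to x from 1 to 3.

21712/21

By the power rule, an antiderivative is F(x) = 2*x**7/7 + 2*x**6/3 - x**4/4 - 2*x**3 - x**2/2.
Then F(3) - F(1) = (28899/28) - (-151/84) = 21712/21.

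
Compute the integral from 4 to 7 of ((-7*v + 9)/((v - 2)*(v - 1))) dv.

-5*log(5) + 3*log(2)

Factor the denominator: v**2 - 3*v + 2 = (v - 1)(v - 2).
Partial fractions: (-7*v + 9)/((v - 2)*(v - 1)) = -2/(v - 1) - 5/(v - 2).
An antiderivative is F(v) = -5*log(v - 2) - 2*log(v - 1).
Then F(7) - F(4) = (-5*log(5) - 2*log(3) - 2*log(2)) - (-5*log(2) - 2*log(3)) = -5*log(5) + 3*log(2).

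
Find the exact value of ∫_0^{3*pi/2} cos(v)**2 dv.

3*pi/4

Use the identity cos^2(v) = (1 + cos(2*v))/2.
An antiderivative is F(v) = v/2 + sin(2*v)/4.
Then F(3*pi/2) - F(0) = (3*pi/4) - (0) = 3*pi/4.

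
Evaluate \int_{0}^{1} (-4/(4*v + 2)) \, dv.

An antiderivative is F(v) = -log(4*v + 2).
Then F(1) - F(0) = (-log(6)) - (-log(2)) = -log(3).

-log(3)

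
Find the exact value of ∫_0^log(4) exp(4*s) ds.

Let u = exp(s), so du = exp(s) ds. When s = 0, u = 1; when s = log(4), u = 4.
The integral becomes ∫ u**3 du from 1 to 4, with antiderivative u**4/4.
Back in s: F(s) = exp(4*s)/4.
Then F(log(4)) - F(0) = (64) - (1/4) = 255/4.

255/4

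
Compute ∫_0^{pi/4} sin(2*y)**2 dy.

pi/8

Use the identity sin^2(2*y) = (1 - cos(4*y))/2.
An antiderivative is F(y) = y/2 - sin(4*y)/8.
Then F(pi/4) - F(0) = (pi/8) - (0) = pi/8.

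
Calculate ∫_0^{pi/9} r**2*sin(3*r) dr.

-1/27 - pi**2/486 + sqrt(3)*pi/81

Integrate by parts twice (u = r^2, dv = sin(3*r) dr).
An antiderivative is F(r) = -r**2*cos(3*r)/3 + 2*r*sin(3*r)/9 + 2*cos(3*r)/27.
Then F(pi/9) - F(0) = (-pi**2/486 + 1/27 + sqrt(3)*pi/81) - (2/27) = -1/27 - pi**2/486 + sqrt(3)*pi/81.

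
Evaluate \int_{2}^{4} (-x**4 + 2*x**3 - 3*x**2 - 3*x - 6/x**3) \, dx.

-12237/80

By the power rule, an antiderivative is F(x) = -x**5/5 + x**4/2 - x**3 - 3*x**2/2 + 3/x**2.
Then F(4) - F(2) = (-13169/80) - (-233/20) = -12237/80.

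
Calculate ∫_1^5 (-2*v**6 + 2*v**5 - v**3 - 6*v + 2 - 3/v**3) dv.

-3033552/175

By the power rule, an antiderivative is F(v) = -2*v**7/7 + v**6/3 - v**4/4 - 3*v**2 + 2*v + 3/(2*v**2).
Then F(5) - F(1) = (-36401999/2100) - (25/84) = -3033552/175.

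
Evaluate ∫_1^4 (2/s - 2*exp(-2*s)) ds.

An antiderivative is F(s) = 2*log(s) + exp(-2*s).
Then F(4) - F(1) = (exp(-8) + 4*log(2)) - (exp(-2)) = -exp(-2) + exp(-8) + 4*log(2).

-exp(-2) + exp(-8) + 4*log(2)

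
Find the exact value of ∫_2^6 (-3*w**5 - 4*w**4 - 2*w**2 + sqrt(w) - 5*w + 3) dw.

By the power rule, an antiderivative is F(w) = -w**6/2 - 4*w**5/5 + 2*w**(3/2)/3 - 2*w**3/3 - 5*w**2/2 + 3*w.
Then F(6) - F(2) = (-148824/5 + 4*sqrt(6)) - (-1004/15 + 4*sqrt(2)/3) = -445468/15 - 4*sqrt(2)/3 + 4*sqrt(6).

-445468/15 - 4*sqrt(2)/3 + 4*sqrt(6)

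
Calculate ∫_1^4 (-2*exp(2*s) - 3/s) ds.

-exp(8) - log(64) + exp(2)

An antiderivative is F(s) = -exp(2*s) - 3*log(s).
Then F(4) - F(1) = (-exp(8) - log(64)) - (-exp(2)) = -exp(8) - log(64) + exp(2).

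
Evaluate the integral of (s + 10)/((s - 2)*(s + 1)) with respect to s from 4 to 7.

Factor the denominator: s**2 - s - 2 = (s + 1)(s - 2).
Partial fractions: (s + 10)/((s - 2)*(s + 1)) = -3/(s + 1) + 4/(s - 2).
An antiderivative is F(s) = 4*log(s - 2) - 3*log(s + 1).
Then F(7) - F(4) = (-9*log(2) + 4*log(5)) - (-3*log(5) + 4*log(2)) = -13*log(2) + 7*log(5).

-13*log(2) + 7*log(5)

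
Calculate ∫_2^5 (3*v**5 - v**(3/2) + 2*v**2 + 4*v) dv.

-10*sqrt(5) + 8*sqrt(2)/5 + 15801/2

By the power rule, an antiderivative is F(v) = v**6/2 - 2*v**(5/2)/5 + 2*v**3/3 + 2*v**2.
Then F(5) - F(2) = (47675/6 - 10*sqrt(5)) - (136/3 - 8*sqrt(2)/5) = -10*sqrt(5) + 8*sqrt(2)/5 + 15801/2.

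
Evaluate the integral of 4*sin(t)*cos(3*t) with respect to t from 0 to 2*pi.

0

Use the identity sin(t)cos(3*t) = [sin(4*t) + sin(-2*t)]/2.
An antiderivative is F(t) = cos(2*t) - cos(4*t)/2.
Then F(2*pi) - F(0) = (1/2) - (1/2) = 0.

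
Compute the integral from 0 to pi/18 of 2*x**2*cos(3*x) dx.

-2/27 + pi**2/972 + sqrt(3)*pi/81

Integrate by parts twice (u = x^2, dv = 2*cos(3*x) dx).
An antiderivative is F(x) = 2*x**2*sin(3*x)/3 + 4*x*cos(3*x)/9 - 4*sin(3*x)/27.
Then F(pi/18) - F(0) = (-2/27 + pi**2/972 + sqrt(3)*pi/81) - (0) = -2/27 + pi**2/972 + sqrt(3)*pi/81.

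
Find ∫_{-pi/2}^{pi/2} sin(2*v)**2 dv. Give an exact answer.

Use the identity sin^2(2*v) = (1 - cos(4*v))/2.
An antiderivative is F(v) = v/2 - sin(4*v)/8.
Then F(pi/2) - F(-pi/2) = (pi/4) - (-pi/4) = pi/2.

pi/2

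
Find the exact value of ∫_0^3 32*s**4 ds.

Let u = 2*s, so du = 2 ds. When s = 0, u = 0; when s = 3, u = 6.
The integral becomes ∫ u**4 du from 0 to 6, with antiderivative u**5/5.
Back in s: F(s) = 32*s**5/5.
Then F(3) - F(0) = (7776/5) - (0) = 7776/5.

7776/5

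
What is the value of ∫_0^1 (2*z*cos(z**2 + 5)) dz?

sin(6) - sin(5)

Let u = z**2 + 5, so du = 2*z dz. When z = 0, u = 5; when z = 1, u = 6.
The integral becomes ∫ cos(u) du from 5 to 6, with antiderivative sin(u).
Back in z: F(z) = sin(z**2 + 5).
Then F(1) - F(0) = (sin(6)) - (sin(5)) = sin(6) - sin(5).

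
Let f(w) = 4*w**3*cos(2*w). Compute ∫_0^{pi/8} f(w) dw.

-3*sqrt(2)/4 - 3*sqrt(2)*pi/16 + sqrt(2)*pi**3/512 + 3*sqrt(2)*pi**2/128 + 3/2

Integrate by parts 3 times (u = w^3, dv = 4*cos(2*w) dw).
An antiderivative is F(w) = 2*w**3*sin(2*w) + 3*w**2*cos(2*w) - 3*w*sin(2*w) - 3*cos(2*w)/2.
Then F(pi/8) - F(0) = (sqrt(2)*(-384 - 96*pi + pi**3 + 12*pi**2)/512) - (-3/2) = -3*sqrt(2)/4 - 3*sqrt(2)*pi/16 + sqrt(2)*pi**3/512 + 3*sqrt(2)*pi**2/128 + 3/2.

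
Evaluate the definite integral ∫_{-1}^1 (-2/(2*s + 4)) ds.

-log(3)

An antiderivative is F(s) = -log(2*s + 4).
Then F(1) - F(-1) = (-log(6)) - (-log(2)) = -log(3).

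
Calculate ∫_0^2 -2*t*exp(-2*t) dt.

(5 - exp(4))*exp(-4)/2

Integrate by parts once (u = t, dv = -2*exp(-2*t) dt).
An antiderivative is F(t) = (2*t + 1)*exp(-2*t)/2.
Then F(2) - F(0) = (5*exp(-4)/2) - (1/2) = (5 - exp(4))*exp(-4)/2.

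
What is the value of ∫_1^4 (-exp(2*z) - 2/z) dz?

An antiderivative is F(z) = -exp(2*z)/2 - 2*log(z).
Then F(4) - F(1) = (-exp(8)/2 - log(16)) - (-exp(2)/2) = -exp(8)/2 - log(16) + exp(2)/2.

-exp(8)/2 - log(16) + exp(2)/2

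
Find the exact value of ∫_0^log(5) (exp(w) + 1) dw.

log(5) + 4

An antiderivative is F(w) = w + exp(w).
Then F(log(5)) - F(0) = (log(5) + 5) - (1) = log(5) + 4.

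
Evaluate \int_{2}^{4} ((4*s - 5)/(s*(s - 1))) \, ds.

log(32/3)

Factor the denominator: s**2 - s = s(s - 1).
Partial fractions: (4*s - 5)/(s*(s - 1)) = 5/s - 1/(s - 1).
An antiderivative is F(s) = 5*log(s) - log(s - 1).
Then F(4) - F(2) = (-log(3) + 10*log(2)) - (log(32)) = log(32/3).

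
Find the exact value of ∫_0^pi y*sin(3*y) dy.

pi/3

Integrate by parts once (u = y, dv = sin(3*y) dy).
An antiderivative is F(y) = -y*cos(3*y)/3 + sin(3*y)/9.
Then F(pi) - F(0) = (pi/3) - (0) = pi/3.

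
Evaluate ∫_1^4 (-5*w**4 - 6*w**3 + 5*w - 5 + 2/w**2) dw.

By the power rule, an antiderivative is F(w) = -w**5 - 3*w**4/2 + 5*w**2/2 - 5*w - 2/w.
Then F(4) - F(1) = (-2777/2) - (-7) = -2763/2.

-2763/2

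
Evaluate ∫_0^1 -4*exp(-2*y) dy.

An antiderivative is F(y) = 2*exp(-2*y).
Then F(1) - F(0) = (2*exp(-2)) - (2) = -2 + 2*exp(-2).

-2 + 2*exp(-2)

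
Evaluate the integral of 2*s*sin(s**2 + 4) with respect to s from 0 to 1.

Let u = s**2 + 4, so du = 2*s ds. When s = 0, u = 4; when s = 1, u = 5.
The integral becomes ∫ sin(u) du from 4 to 5, with antiderivative -cos(u).
Back in s: F(s) = -cos(s**2 + 4).
Then F(1) - F(0) = (-cos(5)) - (-cos(4)) = cos(4) - cos(5).

cos(4) - cos(5)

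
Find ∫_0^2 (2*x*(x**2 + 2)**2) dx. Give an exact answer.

Let u = x**2 + 2, so du = 2*x dx. When x = 0, u = 2; when x = 2, u = 6.
The integral becomes ∫ u**2 du from 2 to 6, with antiderivative u**3/3.
Back in x: F(x) = (x**2 + 2)**3/3.
Then F(2) - F(0) = (72) - (8/3) = 208/3.

208/3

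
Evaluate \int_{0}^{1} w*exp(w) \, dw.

Integrate by parts once (u = w, dv = exp(w) dw).
An antiderivative is F(w) = (w - 1)*exp(w).
Then F(1) - F(0) = (0) - (-1) = 1.

1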